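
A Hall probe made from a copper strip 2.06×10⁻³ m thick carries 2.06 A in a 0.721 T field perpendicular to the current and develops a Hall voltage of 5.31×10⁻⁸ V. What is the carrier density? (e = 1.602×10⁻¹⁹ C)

From V_H = IB/(n e t), n = IB/(V_H e t).
n = (2.06)(0.721)/((5.31×10⁻⁸)(1.602×10⁻¹⁹)(2.06×10⁻³)) ≈ 8.48×10²⁸ m⁻³.

n ≈ 8.48×10²⁸ m⁻³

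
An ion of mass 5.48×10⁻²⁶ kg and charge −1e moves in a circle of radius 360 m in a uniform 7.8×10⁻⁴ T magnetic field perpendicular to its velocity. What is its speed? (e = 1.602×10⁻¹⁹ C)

From |q|vB = mv²/r, v = |q|Br/m.
v = (1.602×10⁻¹⁹)(7.8×10⁻⁴)(360)/5.48×10⁻²⁶ ≈ 8.2×10⁵ m/s.

v ≈ 8.2×10⁵ m/s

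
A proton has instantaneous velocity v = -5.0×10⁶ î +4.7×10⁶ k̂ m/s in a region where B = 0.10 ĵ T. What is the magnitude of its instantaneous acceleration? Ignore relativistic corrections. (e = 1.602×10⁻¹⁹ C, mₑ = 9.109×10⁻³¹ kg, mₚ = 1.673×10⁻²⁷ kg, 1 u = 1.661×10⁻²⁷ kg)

v×B = (-4.70×10⁵, 0, -5.00×10⁵) N/C.
F = q v×B = (1.602×10⁻¹⁹ C)·(-4.70×10⁵, 0, -5.00×10⁵) = (-7.53×10⁻¹⁴, 0, -8.01×10⁻¹⁴) N.
|a| = |F|/m = 1.099×10⁻¹³/1.673×10⁻²⁷ ≈ 6.57×10¹³ m/s².

|a| ≈ 6.57×10¹³ m/s²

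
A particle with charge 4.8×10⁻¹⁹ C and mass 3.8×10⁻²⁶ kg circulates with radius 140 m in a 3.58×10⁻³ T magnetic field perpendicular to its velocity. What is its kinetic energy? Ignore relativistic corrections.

KE ≈ 7.62×10⁻¹³ J

v = |q|Br/m, then KE = ½mv² = (qBr)²/(2m).
v = (4.8×10⁻¹⁹)(3.58×10⁻³)(140)/3.8×10⁻²⁶ ≈ 6.331×10⁶ m/s.
KE = ½(3.8×10⁻²⁶)(6.331×10⁶)² ≈ 7.62×10⁻¹³ J.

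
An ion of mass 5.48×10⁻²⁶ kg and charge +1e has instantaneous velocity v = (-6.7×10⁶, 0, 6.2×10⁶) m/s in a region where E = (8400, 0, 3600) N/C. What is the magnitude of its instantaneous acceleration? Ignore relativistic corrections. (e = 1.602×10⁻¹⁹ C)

|a| ≈ 2.67×10¹⁰ m/s²

Only an electric field acts, so F = qE = (1.602×10⁻¹⁹ C)·(8400, 0, 3600) = (1.35×10⁻¹⁵, 0, 5.77×10⁻¹⁶) N.
|a| = |F|/m = 1.464×10⁻¹⁵/5.48×10⁻²⁶ ≈ 2.67×10¹⁰ m/s².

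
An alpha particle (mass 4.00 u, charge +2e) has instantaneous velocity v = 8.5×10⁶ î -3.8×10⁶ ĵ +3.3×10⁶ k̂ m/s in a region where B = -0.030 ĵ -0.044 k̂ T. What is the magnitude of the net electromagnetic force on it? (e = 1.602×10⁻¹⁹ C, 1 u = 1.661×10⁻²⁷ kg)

v×B = (2.66×10⁵, 3.74×10⁵, -2.55×10⁵) N/C.
F = q v×B = (3.204×10⁻¹⁹ C)·(2.66×10⁵, 3.74×10⁵, -2.55×10⁵) = (8.53×10⁻¹⁴, 1.20×10⁻¹³, -8.17×10⁻¹⁴) N.
|F| = 1.68×10⁻¹³ N.

|F| ≈ 1.68×10⁻¹³ N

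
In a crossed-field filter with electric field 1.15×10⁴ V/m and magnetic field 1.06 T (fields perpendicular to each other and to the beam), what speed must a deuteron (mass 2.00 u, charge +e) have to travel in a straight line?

v = 1.08×10⁴ m/s

For undeflected motion the electric and magnetic forces balance: qE = qvB.
v = E/B = 1.15×10⁴/1.06 = 1.08×10⁴ m/s.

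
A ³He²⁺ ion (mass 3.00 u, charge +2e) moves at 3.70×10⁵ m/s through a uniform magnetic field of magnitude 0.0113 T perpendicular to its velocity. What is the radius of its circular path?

The magnetic force provides the centripetal force: |q|vB = mv²/r.
r = mv/(|q|B) = (4.983×10⁻²⁷)(3.70×10⁵)/((3.204×10⁻¹⁹)(0.0113)) ≈ 0.509 m.

r ≈ 0.509 m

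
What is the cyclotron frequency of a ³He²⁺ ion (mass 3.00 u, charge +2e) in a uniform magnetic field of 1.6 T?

f ≈ 1.6×10⁷ Hz

f = |q|B/(2πm).
f = (3.204×10⁻¹⁹)(1.6)/(2π·4.983×10⁻²⁷) ≈ 1.6×10⁷ Hz.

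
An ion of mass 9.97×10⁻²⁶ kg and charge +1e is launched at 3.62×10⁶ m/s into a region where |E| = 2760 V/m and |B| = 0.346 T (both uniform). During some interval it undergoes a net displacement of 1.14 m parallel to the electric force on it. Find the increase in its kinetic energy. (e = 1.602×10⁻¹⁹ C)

The magnetic force is always ⟂ v and does no work; only the electric force changes KE.
ΔKE = F_E · d = |q|E d = (1.602×10⁻¹⁹)(2760)(1.14) ≈ 5.04×10⁻¹⁶ J.

ΔKE ≈ 5.04×10⁻¹⁶ J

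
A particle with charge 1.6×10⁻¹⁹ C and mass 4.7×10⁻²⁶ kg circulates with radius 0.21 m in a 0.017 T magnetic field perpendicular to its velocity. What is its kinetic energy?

v = |q|Br/m, then KE = ½mv² = (qBr)²/(2m).
v = (1.6×10⁻¹⁹)(0.017)(0.21)/4.7×10⁻²⁶ ≈ 1.215×10⁴ m/s.
KE = ½(4.7×10⁻²⁶)(1.215×10⁴)² ≈ 3.5×10⁻¹⁸ J = 22 eV.

KE ≈ 22 eV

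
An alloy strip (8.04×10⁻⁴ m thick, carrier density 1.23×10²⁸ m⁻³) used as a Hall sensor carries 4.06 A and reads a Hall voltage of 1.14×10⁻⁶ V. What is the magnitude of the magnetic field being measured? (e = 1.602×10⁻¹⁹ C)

B ≈ 0.445 T

From V_H = IB/(n e t), B = V_H n e t / I.
B = (1.14×10⁻⁶)(1.23×10²⁸)(1.602×10⁻¹⁹)(8.04×10⁻⁴)/4.06 ≈ 0.445 T.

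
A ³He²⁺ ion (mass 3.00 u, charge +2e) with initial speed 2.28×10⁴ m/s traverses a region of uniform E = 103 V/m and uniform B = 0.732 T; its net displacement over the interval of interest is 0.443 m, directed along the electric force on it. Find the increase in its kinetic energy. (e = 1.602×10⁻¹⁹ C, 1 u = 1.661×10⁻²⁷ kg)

The magnetic force is always ⟂ v and does no work; only the electric force changes KE.
ΔKE = F_E · d = |q|E d = (3.204×10⁻¹⁹)(103)(0.443) ≈ 1.46×10⁻¹⁷ J.

ΔKE ≈ 1.46×10⁻¹⁷ J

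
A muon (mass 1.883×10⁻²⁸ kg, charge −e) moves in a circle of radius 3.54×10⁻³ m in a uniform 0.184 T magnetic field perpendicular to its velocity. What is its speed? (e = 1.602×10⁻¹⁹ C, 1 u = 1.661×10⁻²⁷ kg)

v ≈ 5.54×10⁵ m/s

From |q|vB = mv²/r, v = |q|Br/m.
v = (1.602×10⁻¹⁹)(0.184)(3.54×10⁻³)/1.883×10⁻²⁸ ≈ 5.54×10⁵ m/s.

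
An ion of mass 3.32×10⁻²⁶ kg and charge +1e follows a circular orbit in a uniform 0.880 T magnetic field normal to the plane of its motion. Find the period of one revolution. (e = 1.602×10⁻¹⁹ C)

The cyclotron period depends only on m, q, B: T = 2πm/(|q|B).
T = 2π(3.32×10⁻²⁶)/((1.602×10⁻¹⁹)(0.880)) ≈ 1.48×10⁻⁶ s.

T ≈ 1.48×10⁻⁶ s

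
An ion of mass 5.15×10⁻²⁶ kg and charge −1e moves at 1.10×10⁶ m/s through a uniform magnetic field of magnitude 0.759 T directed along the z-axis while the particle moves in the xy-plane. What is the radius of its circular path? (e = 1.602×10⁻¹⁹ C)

r ≈ 0.466 m

The magnetic force provides the centripetal force: |q|vB = mv²/r.
r = mv/(|q|B) = (5.15×10⁻²⁶)(1.10×10⁶)/((1.602×10⁻¹⁹)(0.759)) ≈ 0.466 m.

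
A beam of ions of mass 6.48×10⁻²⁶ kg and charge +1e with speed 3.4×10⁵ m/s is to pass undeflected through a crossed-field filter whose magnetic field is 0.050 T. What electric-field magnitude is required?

For straight-line motion qE = qvB, so E = vB.
E = 3.4×10⁵ × 0.050 = 1.7×10⁴ V/m.

E = 1.7×10⁴ V/m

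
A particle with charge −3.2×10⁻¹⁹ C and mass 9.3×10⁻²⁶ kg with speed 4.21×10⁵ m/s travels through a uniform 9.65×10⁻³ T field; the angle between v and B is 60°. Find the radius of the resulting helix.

r ≈ 11.0 m

v⊥ = v sinθ = 4.21×10⁵·sin60° ≈ 3.646×10⁵ m/s.
r = m v⊥/(|q|B) = (9.3×10⁻²⁶)(3.646×10⁵)/((3.2×10⁻¹⁹)(9.65×10⁻³)) ≈ 11.0 m.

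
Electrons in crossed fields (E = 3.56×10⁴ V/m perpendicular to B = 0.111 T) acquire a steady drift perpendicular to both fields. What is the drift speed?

The E×B drift speed is v_d = E/B.
v_d = 3.56×10⁴/0.111 = 3.21×10⁵ m/s.

v_d ≈ 3.21×10⁵ m/s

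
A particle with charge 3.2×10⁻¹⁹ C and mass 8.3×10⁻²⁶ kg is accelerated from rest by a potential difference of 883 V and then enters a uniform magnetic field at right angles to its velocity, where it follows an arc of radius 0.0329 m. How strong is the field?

B ≈ 0.651 T

v = √(2|q|V/m) = √(2·3.2×10⁻¹⁹·883/8.3×10⁻²⁶) ≈ 8.251×10⁴ m/s.
B = mv/(|q|r) = (8.3×10⁻²⁶)(8.251×10⁴)/((3.2×10⁻¹⁹)(0.0329)) ≈ 0.651 T.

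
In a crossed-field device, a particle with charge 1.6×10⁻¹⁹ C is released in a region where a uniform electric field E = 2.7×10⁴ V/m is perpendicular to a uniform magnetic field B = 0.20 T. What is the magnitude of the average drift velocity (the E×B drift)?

The steady drift has the magnetic force balancing the electric force, so v_d = E/B.
v_d = 2.7×10⁴/0.20 = 1.4×10⁵ m/s.

v_d ≈ 1.4×10⁵ m/s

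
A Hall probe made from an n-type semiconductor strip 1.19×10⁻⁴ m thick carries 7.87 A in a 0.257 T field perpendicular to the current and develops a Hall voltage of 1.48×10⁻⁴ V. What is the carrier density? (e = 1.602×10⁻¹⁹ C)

From V_H = IB/(n e t), n = IB/(V_H e t).
n = (7.87)(0.257)/((1.48×10⁻⁴)(1.602×10⁻¹⁹)(1.19×10⁻⁴)) ≈ 7.17×10²⁶ m⁻³.

n ≈ 7.17×10²⁶ m⁻³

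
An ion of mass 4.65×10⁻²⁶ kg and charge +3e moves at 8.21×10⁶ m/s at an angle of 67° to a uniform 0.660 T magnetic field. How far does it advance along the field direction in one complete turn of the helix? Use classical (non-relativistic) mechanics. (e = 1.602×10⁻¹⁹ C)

v∥ = v cosθ = 8.21×10⁶·cos67° ≈ 3.208×10⁶ m/s.
T = 2πm/(|q|B) = 2π(4.65×10⁻²⁶)/((4.806×10⁻¹⁹)(0.660)) ≈ 9.211×10⁻⁷ s.
pitch = v∥ T = (3.208×10⁶)(9.211×10⁻⁷) ≈ 2.95 m.

p ≈ 2.95 m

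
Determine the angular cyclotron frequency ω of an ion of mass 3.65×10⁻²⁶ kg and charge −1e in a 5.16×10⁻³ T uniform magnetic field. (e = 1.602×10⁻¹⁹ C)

ω ≈ 2.26×10⁴ rad/s

ω = |q|B/m.
ω = (1.602×10⁻¹⁹)(5.16×10⁻³)/3.65×10⁻²⁶ ≈ 2.26×10⁴ rad/s.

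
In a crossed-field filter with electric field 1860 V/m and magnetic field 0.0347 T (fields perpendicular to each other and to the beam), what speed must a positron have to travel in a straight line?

Zero net Lorentz force requires |qE| = |q v×B|, i.e. E = vB.
v = E/B = 1860/0.0347 = 5.36×10⁴ m/s.

v = 5.36×10⁴ m/s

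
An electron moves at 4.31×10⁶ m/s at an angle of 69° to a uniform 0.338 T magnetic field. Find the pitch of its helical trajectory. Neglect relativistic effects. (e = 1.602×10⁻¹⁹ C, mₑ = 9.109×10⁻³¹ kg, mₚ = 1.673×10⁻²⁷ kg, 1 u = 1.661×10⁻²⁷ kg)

p ≈ 1.63×10⁻⁴ m

v∥ = v cosθ = 4.31×10⁶·cos69° ≈ 1.545×10⁶ m/s.
T = 2πm/(|q|B) = 2π(9.109×10⁻³¹)/((1.602×10⁻¹⁹)(0.338)) ≈ 1.057×10⁻¹⁰ s.
pitch = v∥ T = (1.545×10⁶)(1.057×10⁻¹⁰) ≈ 1.63×10⁻⁴ m.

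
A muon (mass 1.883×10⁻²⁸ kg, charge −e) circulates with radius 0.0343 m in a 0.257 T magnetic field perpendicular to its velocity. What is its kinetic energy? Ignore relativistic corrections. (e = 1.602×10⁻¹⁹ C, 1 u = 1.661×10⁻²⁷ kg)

v = |q|Br/m, then KE = ½mv² = (qBr)²/(2m).
v = (1.602×10⁻¹⁹)(0.257)(0.0343)/1.883×10⁻²⁸ ≈ 7.500×10⁶ m/s.
KE = ½(1.883×10⁻²⁸)(7.500×10⁶)² ≈ 5.30×10⁻¹⁵ J.

KE ≈ 5.30×10⁻¹⁵ J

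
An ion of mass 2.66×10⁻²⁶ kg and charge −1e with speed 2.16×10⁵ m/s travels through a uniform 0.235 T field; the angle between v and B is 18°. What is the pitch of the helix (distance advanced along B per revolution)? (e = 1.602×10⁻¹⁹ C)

v∥ = v cosθ = 2.16×10⁵·cos18° ≈ 2.054×10⁵ m/s.
T = 2πm/(|q|B) = 2π(2.66×10⁻²⁶)/((1.602×10⁻¹⁹)(0.235)) ≈ 4.439×10⁻⁶ s.
pitch = v∥ T = (2.054×10⁵)(4.439×10⁻⁶) ≈ 0.912 m.

p ≈ 0.912 m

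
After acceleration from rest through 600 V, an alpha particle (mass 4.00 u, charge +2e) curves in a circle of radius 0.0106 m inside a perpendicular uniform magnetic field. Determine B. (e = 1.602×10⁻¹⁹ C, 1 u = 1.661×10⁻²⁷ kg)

v = √(2|q|V/m) = √(2·3.204×10⁻¹⁹·600/6.644×10⁻²⁷) ≈ 2.406×10⁵ m/s.
B = mv/(|q|r) = (6.644×10⁻²⁷)(2.406×10⁵)/((3.204×10⁻¹⁹)(0.0106)) ≈ 0.471 T.

B ≈ 0.471 T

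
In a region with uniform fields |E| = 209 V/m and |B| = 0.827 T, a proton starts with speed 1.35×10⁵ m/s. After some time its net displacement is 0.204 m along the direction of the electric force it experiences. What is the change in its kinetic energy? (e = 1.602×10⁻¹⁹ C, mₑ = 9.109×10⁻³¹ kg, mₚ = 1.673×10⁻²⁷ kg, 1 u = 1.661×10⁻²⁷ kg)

ΔKE ≈ 6.83×10⁻¹⁸ J

The magnetic force is always ⟂ v and does no work; only the electric force changes KE.
ΔKE = F_E · d = |q|E d = (1.602×10⁻¹⁹)(209)(0.204) ≈ 6.83×10⁻¹⁸ J.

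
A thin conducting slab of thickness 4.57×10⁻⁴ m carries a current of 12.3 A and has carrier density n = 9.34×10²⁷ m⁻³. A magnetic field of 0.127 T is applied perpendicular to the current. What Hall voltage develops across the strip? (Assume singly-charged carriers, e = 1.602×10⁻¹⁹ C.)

V_H ≈ 2.28×10⁻⁶ V

V_H = IB/(n e t).
V_H = (12.3)(0.127)/((9.34×10²⁷)(1.602×10⁻¹⁹)(4.57×10⁻⁴)) ≈ 2.28×10⁻⁶ V.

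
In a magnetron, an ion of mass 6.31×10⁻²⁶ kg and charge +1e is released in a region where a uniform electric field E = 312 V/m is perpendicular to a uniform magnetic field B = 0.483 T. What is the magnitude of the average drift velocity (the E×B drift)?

v_d ≈ 646 m/s

The steady drift has the magnetic force balancing the electric force, so v_d = E/B.
v_d = 312/0.483 = 646 m/s.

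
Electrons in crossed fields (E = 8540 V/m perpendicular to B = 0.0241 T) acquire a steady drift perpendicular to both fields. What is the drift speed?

v_d ≈ 3.54×10⁵ m/s

In crossed fields the guiding centre drifts at v_d = |E×B|/B² = E/B, independent of charge and mass.
v_d = 8540/0.0241 = 3.54×10⁵ m/s.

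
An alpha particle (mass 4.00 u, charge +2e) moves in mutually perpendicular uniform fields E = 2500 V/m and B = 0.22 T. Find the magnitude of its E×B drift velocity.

The E×B drift speed is v_d = E/B.
v_d = 2500/0.22 = 1.1×10⁴ m/s.

v_d ≈ 1.1×10⁴ m/s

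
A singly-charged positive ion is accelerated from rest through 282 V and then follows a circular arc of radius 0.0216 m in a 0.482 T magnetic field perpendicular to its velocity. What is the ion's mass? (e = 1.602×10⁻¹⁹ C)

Combine |q|V = ½mv² and r = mv/(|q|B): eliminate v to get m = qB²r²/(2V).
m = (1.602×10⁻¹⁹)(0.482)²(0.0216)²/(2·282) ≈ 3.08×10⁻²⁶ kg.

m ≈ 3.08×10⁻²⁶ kg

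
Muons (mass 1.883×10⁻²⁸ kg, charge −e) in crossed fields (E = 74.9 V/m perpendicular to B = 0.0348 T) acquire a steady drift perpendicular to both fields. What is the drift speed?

The steady drift has the magnetic force balancing the electric force, so v_d = E/B.
v_d = 74.9/0.0348 = 2150 m/s.

v_d ≈ 2150 m/s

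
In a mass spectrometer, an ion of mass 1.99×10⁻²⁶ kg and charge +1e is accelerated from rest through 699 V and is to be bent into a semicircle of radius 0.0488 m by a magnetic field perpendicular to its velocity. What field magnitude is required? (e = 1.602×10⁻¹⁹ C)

v = √(2|q|V/m) = √(2·1.602×10⁻¹⁹·699/1.99×10⁻²⁶) ≈ 1.061×10⁵ m/s.
B = mv/(|q|r) = (1.99×10⁻²⁶)(1.061×10⁵)/((1.602×10⁻¹⁹)(0.0488)) ≈ 0.270 T.

B ≈ 0.270 T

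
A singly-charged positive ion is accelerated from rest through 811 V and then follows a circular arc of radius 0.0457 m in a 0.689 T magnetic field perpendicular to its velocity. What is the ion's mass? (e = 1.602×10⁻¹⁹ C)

Combine |q|V = ½mv² and r = mv/(|q|B): eliminate v to get m = qB²r²/(2V).
m = (1.602×10⁻¹⁹)(0.689)²(0.0457)²/(2·811) ≈ 9.79×10⁻²⁶ kg.

m ≈ 9.79×10⁻²⁶ kg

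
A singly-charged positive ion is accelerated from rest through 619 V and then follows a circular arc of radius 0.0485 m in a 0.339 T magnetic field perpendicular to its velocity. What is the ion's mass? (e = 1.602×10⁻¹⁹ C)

Combine |q|V = ½mv² and r = mv/(|q|B): eliminate v to get m = qB²r²/(2V).
m = (1.602×10⁻¹⁹)(0.339)²(0.0485)²/(2·619) ≈ 3.50×10⁻²⁶ kg.

m ≈ 3.50×10⁻²⁶ kg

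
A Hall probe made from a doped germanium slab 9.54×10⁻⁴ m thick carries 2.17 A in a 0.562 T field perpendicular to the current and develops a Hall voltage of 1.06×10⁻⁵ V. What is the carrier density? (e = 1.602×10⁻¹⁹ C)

From V_H = IB/(n e t), n = IB/(V_H e t).
n = (2.17)(0.562)/((1.06×10⁻⁵)(1.602×10⁻¹⁹)(9.54×10⁻⁴)) ≈ 7.53×10²⁶ m⁻³.

n ≈ 7.53×10²⁶ m⁻³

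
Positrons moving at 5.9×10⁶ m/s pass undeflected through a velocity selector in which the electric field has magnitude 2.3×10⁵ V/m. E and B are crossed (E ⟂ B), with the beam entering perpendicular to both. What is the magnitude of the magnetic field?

Balance of forces in the selector: qE = qvB ⇒ B = E/v.
B = 2.3×10⁵/5.9×10⁶ = 0.039 T.

B = 0.039 T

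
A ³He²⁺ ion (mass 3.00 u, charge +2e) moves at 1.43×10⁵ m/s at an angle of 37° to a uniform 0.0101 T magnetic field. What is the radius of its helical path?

v⊥ = v sinθ = 1.43×10⁵·sin37° ≈ 8.606×10⁴ m/s.
r = m v⊥/(|q|B) = (4.983×10⁻²⁷)(8.606×10⁴)/((3.204×10⁻¹⁹)(0.0101)) ≈ 0.133 m.

r ≈ 0.133 m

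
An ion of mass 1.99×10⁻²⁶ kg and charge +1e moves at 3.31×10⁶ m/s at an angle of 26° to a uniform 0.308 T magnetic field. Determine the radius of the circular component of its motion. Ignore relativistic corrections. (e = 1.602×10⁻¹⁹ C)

r ≈ 0.585 m

v⊥ = v sinθ = 3.31×10⁶·sin26° ≈ 1.451×10⁶ m/s.
r = m v⊥/(|q|B) = (1.99×10⁻²⁶)(1.451×10⁶)/((1.602×10⁻¹⁹)(0.308)) ≈ 0.585 m.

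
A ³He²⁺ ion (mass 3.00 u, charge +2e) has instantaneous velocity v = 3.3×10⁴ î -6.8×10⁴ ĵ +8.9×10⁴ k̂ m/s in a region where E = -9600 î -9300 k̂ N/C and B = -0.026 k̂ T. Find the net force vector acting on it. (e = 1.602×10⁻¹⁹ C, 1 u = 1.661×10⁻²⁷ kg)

F ≈ (-2.51×10⁻¹⁵, 2.75×10⁻¹⁶, -2.98×10⁻¹⁵) N

v×B = (1770, 858, 0) N/C.
E + v×B = (-7830, 858, -9300) N/C.
F = q(E + v×B) = (3.204×10⁻¹⁹ C)·(-7830, 858, -9300) = (-2.51×10⁻¹⁵, 2.75×10⁻¹⁶, -2.98×10⁻¹⁵) N.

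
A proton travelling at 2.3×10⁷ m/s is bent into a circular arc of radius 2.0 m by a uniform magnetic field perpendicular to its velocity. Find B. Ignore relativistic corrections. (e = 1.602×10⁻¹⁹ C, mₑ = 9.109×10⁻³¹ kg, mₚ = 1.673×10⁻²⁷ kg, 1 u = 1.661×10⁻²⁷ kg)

B ≈ 0.12 T

From |q|vB = mv²/r, B = mv/(|q|r).
B = (1.673×10⁻²⁷)(2.3×10⁷)/((1.602×10⁻¹⁹)(2.0)) ≈ 0.12 T.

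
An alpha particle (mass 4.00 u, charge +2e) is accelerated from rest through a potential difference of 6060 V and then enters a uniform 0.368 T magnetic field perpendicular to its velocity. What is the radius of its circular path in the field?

Acceleration: |q|V = ½mv² ⇒ v = √(2|q|V/m) = √(2·3.204×10⁻¹⁹·6060/6.644×10⁻²⁷) ≈ 7.645×10⁵ m/s.
In the field: r = mv/(|q|B) = (6.644×10⁻²⁷)(7.645×10⁵)/((3.204×10⁻¹⁹)(0.368)) ≈ 0.0431 m.

r ≈ 0.0431 m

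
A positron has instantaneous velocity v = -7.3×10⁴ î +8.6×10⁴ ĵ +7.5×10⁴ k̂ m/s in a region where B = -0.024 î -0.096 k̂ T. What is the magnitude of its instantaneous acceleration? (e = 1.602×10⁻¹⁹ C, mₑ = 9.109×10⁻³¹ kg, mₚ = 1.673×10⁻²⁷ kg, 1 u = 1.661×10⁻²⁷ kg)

v×B = (-8260, -8810, 2060) N/C.
F = q v×B = (1.602×10⁻¹⁹ C)·(-8260, -8810, 2060) = (-1.32×10⁻¹⁵, -1.41×10⁻¹⁵, 3.31×10⁻¹⁶) N.
|a| = |F|/m = 1.962×10⁻¹⁵/9.109×10⁻³¹ ≈ 2.15×10¹⁵ m/s².

|a| ≈ 2.15×10¹⁵ m/s²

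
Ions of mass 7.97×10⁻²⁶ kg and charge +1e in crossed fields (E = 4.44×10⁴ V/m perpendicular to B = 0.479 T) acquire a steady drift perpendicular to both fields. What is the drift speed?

The E×B drift speed is v_d = E/B.
v_d = 4.44×10⁴/0.479 = 9.27×10⁴ m/s.

v_d ≈ 9.27×10⁴ m/s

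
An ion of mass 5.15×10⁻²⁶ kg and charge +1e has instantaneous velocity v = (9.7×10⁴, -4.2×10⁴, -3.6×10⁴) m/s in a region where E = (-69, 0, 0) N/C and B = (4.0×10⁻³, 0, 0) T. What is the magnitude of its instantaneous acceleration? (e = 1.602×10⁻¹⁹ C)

v×B = (0, -144, 168) N/C.
E + v×B = (-69.0, -144, 168) N/C.
F = q(E + v×B) = (1.602×10⁻¹⁹ C)·(-69.0, -144, 168) = (-1.11×10⁻¹⁷, -2.31×10⁻¹⁷, 2.69×10⁻¹⁷) N.
|a| = |F|/m = 3.713×10⁻¹⁷/5.15×10⁻²⁶ ≈ 7.21×10⁸ m/s².

|a| ≈ 7.21×10⁸ m/s²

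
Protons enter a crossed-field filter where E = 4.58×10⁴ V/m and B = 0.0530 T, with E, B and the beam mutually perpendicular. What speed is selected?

Straight-line motion ⇒ electric and magnetic forces cancel, so E = vB.
v = E/B = 4.58×10⁴/0.0530 = 8.64×10⁵ m/s.
The result is independent of the particle's charge and mass.

v = 8.64×10⁵ m/s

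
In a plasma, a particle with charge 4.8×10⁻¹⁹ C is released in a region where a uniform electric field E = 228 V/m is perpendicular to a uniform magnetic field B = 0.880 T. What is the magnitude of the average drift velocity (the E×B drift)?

The E×B drift speed is v_d = E/B.
v_d = 228/0.880 = 259 m/s.

v_d ≈ 259 m/s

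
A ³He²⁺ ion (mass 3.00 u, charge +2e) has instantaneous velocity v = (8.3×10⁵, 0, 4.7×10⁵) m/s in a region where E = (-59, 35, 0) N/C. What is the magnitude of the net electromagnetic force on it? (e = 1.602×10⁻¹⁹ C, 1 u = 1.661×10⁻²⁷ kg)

|F| ≈ 2.20×10⁻¹⁷ N

Only an electric field acts, so F = qE = (3.204×10⁻¹⁹ C)·(-59.0, 35.0, 0) = (-1.89×10⁻¹⁷, 1.12×10⁻¹⁷, 0) N.
|F| = 2.20×10⁻¹⁷ N.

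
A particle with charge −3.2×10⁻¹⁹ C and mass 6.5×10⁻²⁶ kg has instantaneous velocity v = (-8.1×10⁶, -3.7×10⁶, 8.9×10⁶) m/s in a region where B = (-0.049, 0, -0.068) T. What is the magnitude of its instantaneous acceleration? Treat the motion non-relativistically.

v×B = (2.52×10⁵, -9.87×10⁵, -1.81×10⁵) N/C.
F = q v×B = (−3.2×10⁻¹⁹ C)·(2.52×10⁵, -9.87×10⁵, -1.81×10⁵) = (-8.05×10⁻¹⁴, 3.16×10⁻¹³, 5.80×10⁻¹⁴) N.
|a| = |F|/m = 3.310×10⁻¹³/6.5×10⁻²⁶ ≈ 5.09×10¹² m/s².

|a| ≈ 5.09×10¹² m/s²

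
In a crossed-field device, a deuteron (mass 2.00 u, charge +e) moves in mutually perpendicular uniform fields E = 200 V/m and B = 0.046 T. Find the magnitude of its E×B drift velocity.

v_d ≈ 4300 m/s

The steady drift has the magnetic force balancing the electric force, so v_d = E/B.
v_d = 200/0.046 = 4300 m/s.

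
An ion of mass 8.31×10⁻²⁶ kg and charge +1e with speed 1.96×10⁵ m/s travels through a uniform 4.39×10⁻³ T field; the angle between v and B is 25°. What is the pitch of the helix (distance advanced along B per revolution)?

v∥ = v cosθ = 1.96×10⁵·cos25° ≈ 1.776×10⁵ m/s.
T = 2πm/(|q|B) = 2π(8.31×10⁻²⁶)/((1.602×10⁻¹⁹)(4.39×10⁻³)) ≈ 7.424×10⁻⁴ s.
pitch = v∥ T = (1.776×10⁵)(7.424×10⁻⁴) ≈ 132 m.

p ≈ 132 m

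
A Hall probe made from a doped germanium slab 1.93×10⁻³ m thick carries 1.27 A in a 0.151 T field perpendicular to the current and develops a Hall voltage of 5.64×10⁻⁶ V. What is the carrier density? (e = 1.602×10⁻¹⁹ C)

n ≈ 1.10×10²⁶ m⁻³

From V_H = IB/(n e t), n = IB/(V_H e t).
n = (1.27)(0.151)/((5.64×10⁻⁶)(1.602×10⁻¹⁹)(1.93×10⁻³)) ≈ 1.10×10²⁶ m⁻³.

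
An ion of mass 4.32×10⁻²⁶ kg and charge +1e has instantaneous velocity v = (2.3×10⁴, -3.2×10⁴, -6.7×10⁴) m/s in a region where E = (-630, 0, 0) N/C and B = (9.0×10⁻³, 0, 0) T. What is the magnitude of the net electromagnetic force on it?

|F| ≈ 1.47×10⁻¹⁶ N

v×B = (0, -603, 288) N/C.
E + v×B = (-630, -603, 288) N/C.
F = q(E + v×B) = (1.602×10⁻¹⁹ C)·(-630, -603, 288) = (-1.01×10⁻¹⁶, -9.66×10⁻¹⁷, 4.61×10⁻¹⁷) N.
|F| = 1.47×10⁻¹⁶ N.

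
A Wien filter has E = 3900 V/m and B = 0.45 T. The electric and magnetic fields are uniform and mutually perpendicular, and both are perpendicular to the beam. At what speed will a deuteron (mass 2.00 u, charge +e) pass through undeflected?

v = 8700 m/s

Zero net Lorentz force requires |qE| = |q v×B|, i.e. E = vB.
v = E/B = 3900/0.45 = 8700 m/s.
The result is independent of the particle's charge and mass.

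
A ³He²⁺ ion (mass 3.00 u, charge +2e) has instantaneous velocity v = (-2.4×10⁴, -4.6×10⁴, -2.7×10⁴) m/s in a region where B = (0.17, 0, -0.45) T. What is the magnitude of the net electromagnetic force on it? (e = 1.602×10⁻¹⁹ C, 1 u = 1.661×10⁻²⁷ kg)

|F| ≈ 8.64×10⁻¹⁵ N

v×B = (2.07×10⁴, -1.54×10⁴, 7820) N/C.
F = q v×B = (3.204×10⁻¹⁹ C)·(2.07×10⁴, -1.54×10⁴, 7820) = (6.63×10⁻¹⁵, -4.93×10⁻¹⁵, 2.51×10⁻¹⁵) N.
|F| = 8.64×10⁻¹⁵ N.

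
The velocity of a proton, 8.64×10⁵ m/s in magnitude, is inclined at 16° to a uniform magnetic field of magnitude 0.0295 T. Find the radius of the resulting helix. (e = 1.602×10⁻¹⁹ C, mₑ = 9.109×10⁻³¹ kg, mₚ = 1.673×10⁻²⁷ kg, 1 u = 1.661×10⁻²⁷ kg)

r ≈ 0.0843 m

v⊥ = v sinθ = 8.64×10⁵·sin16° ≈ 2.382×10⁵ m/s.
r = m v⊥/(|q|B) = (1.673×10⁻²⁷)(2.382×10⁵)/((1.602×10⁻¹⁹)(0.0295)) ≈ 0.0843 m.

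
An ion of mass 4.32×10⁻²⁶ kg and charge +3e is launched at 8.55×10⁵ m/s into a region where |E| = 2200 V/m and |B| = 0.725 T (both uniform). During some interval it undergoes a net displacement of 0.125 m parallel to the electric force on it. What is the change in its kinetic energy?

ΔKE ≈ 1.32×10⁻¹⁶ J

The magnetic force is always ⟂ v and does no work; only the electric force changes KE.
ΔKE = F_E · d = |q|E d = (4.806×10⁻¹⁹)(2200)(0.125) ≈ 1.32×10⁻¹⁶ J.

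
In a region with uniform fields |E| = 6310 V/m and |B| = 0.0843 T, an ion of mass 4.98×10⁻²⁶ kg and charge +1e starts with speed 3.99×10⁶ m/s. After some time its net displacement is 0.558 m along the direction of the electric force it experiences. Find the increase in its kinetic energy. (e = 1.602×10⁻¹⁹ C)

The magnetic force is always ⟂ v and does no work; only the electric force changes KE.
ΔKE = F_E · d = |q|E d = (1.602×10⁻¹⁹)(6310)(0.558) ≈ 5.64×10⁻¹⁶ J.

ΔKE ≈ 5.64×10⁻¹⁶ J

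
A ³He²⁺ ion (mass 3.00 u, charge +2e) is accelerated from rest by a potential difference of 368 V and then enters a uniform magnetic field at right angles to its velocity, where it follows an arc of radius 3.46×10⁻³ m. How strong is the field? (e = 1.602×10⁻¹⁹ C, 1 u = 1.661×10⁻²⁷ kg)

B ≈ 0.978 T

v = √(2|q|V/m) = √(2·3.204×10⁻¹⁹·368/4.983×10⁻²⁷) ≈ 2.175×10⁵ m/s.
B = mv/(|q|r) = (4.983×10⁻²⁷)(2.175×10⁵)/((3.204×10⁻¹⁹)(3.46×10⁻³)) ≈ 0.978 T.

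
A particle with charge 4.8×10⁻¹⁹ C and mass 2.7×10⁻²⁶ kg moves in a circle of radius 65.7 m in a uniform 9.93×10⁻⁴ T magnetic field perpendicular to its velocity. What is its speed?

From |q|vB = mv²/r, v = |q|Br/m.
v = (4.8×10⁻¹⁹)(9.93×10⁻⁴)(65.7)/2.7×10⁻²⁶ ≈ 1.16×10⁶ m/s.

v ≈ 1.16×10⁶ m/s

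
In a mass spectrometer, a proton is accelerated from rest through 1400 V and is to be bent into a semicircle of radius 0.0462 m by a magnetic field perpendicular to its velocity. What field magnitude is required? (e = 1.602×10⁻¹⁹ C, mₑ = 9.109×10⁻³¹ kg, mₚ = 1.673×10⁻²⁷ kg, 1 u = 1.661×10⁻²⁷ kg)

v = √(2|q|V/m) = √(2·1.602×10⁻¹⁹·1400/1.673×10⁻²⁷) ≈ 5.178×10⁵ m/s.
B = mv/(|q|r) = (1.673×10⁻²⁷)(5.178×10⁵)/((1.602×10⁻¹⁹)(0.0462)) ≈ 0.117 T.

B ≈ 0.117 T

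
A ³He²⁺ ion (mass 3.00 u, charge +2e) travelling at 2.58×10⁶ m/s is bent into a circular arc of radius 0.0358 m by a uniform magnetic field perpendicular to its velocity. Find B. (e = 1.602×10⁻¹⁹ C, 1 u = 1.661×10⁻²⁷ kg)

B ≈ 1.12 T

From |q|vB = mv²/r, B = mv/(|q|r).
B = (4.983×10⁻²⁷)(2.58×10⁶)/((3.204×10⁻¹⁹)(0.0358)) ≈ 1.12 T.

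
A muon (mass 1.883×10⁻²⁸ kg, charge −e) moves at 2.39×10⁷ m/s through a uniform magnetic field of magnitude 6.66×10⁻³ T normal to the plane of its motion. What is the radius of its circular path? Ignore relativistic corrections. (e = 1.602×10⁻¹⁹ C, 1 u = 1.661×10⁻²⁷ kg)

The magnetic force provides the centripetal force: |q|vB = mv²/r.
r = mv/(|q|B) = (1.883×10⁻²⁸)(2.39×10⁷)/((1.602×10⁻¹⁹)(6.66×10⁻³)) ≈ 4.22 m.

r ≈ 4.22 m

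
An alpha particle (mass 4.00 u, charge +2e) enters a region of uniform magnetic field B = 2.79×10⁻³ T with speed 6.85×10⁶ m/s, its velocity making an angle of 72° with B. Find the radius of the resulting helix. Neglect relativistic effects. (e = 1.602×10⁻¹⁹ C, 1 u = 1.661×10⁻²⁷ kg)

r ≈ 48.4 m

v⊥ = v sinθ = 6.85×10⁶·sin72° ≈ 6.515×10⁶ m/s.
r = m v⊥/(|q|B) = (6.644×10⁻²⁷)(6.515×10⁶)/((3.204×10⁻¹⁹)(2.79×10⁻³)) ≈ 48.4 m.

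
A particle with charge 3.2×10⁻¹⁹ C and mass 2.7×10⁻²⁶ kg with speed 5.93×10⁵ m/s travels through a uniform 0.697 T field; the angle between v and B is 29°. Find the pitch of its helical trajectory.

v∥ = v cosθ = 5.93×10⁵·cos29° ≈ 5.186×10⁵ m/s.
T = 2πm/(|q|B) = 2π(2.7×10⁻²⁶)/((3.2×10⁻¹⁹)(0.697)) ≈ 7.606×10⁻⁷ s.
pitch = v∥ T = (5.186×10⁵)(7.606×10⁻⁷) ≈ 0.394 m.

p ≈ 0.394 m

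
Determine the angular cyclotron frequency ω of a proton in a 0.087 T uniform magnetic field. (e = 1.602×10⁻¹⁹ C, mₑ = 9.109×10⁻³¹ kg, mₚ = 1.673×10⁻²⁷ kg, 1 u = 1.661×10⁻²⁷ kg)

ω = |q|B/m.
ω = (1.602×10⁻¹⁹)(0.087)/1.673×10⁻²⁷ ≈ 8.3×10⁶ rad/s.

ω ≈ 8.3×10⁶ rad/s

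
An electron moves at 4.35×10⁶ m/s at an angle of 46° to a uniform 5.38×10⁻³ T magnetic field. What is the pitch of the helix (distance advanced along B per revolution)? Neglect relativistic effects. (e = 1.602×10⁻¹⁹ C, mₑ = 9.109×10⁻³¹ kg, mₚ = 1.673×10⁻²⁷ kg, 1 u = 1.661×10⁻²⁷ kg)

v∥ = v cosθ = 4.35×10⁶·cos46° ≈ 3.022×10⁶ m/s.
T = 2πm/(|q|B) = 2π(9.109×10⁻³¹)/((1.602×10⁻¹⁹)(5.38×10⁻³)) ≈ 6.641×10⁻⁹ s.
pitch = v∥ T = (3.022×10⁶)(6.641×10⁻⁹) ≈ 0.0201 m.

p ≈ 0.0201 m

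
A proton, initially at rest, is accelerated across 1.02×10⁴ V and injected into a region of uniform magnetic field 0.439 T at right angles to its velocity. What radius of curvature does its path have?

r ≈ 0.0332 m

Acceleration: |q|V = ½mv² ⇒ v = √(2|q|V/m) = √(2·1.602×10⁻¹⁹·1.02×10⁴/1.673×10⁻²⁷) ≈ 1.398×10⁶ m/s.
In the field: r = mv/(|q|B) = (1.673×10⁻²⁷)(1.398×10⁶)/((1.602×10⁻¹⁹)(0.439)) ≈ 0.0332 m.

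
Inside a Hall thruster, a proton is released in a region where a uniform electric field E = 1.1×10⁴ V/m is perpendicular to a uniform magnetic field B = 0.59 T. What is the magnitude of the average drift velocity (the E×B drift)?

v_d ≈ 1.9×10⁴ m/s

The steady drift has the magnetic force balancing the electric force, so v_d = E/B.
v_d = 1.1×10⁴/0.59 = 1.9×10⁴ m/s.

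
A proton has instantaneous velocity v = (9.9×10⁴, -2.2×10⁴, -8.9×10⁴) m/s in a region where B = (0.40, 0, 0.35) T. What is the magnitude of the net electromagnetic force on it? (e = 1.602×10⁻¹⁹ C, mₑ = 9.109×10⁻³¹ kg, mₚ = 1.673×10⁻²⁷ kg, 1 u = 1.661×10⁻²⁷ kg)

v×B = (-7700, -7.02×10⁴, 8800) N/C.
F = q v×B = (1.602×10⁻¹⁹ C)·(-7700, -7.02×10⁴, 8800) = (-1.23×10⁻¹⁵, -1.13×10⁻¹⁴, 1.41×10⁻¹⁵) N.
|F| = 1.14×10⁻¹⁴ N.

|F| ≈ 1.14×10⁻¹⁴ N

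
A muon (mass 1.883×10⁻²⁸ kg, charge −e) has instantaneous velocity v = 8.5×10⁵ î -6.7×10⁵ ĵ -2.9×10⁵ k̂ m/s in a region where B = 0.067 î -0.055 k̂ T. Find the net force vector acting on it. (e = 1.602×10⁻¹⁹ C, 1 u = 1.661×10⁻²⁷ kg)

v×B = (3.68×10⁴, 2.73×10⁴, 4.49×10⁴) N/C.
F = q v×B = (−1.602×10⁻¹⁹ C)·(3.68×10⁴, 2.73×10⁴, 4.49×10⁴) = (-5.90×10⁻¹⁵, -4.38×10⁻¹⁵, -7.19×10⁻¹⁵) N.

F ≈ (-5.90×10⁻¹⁵, -4.38×10⁻¹⁵, -7.19×10⁻¹⁵) N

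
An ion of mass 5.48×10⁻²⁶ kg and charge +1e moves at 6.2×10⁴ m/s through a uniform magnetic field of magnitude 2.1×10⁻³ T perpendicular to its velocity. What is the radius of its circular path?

The magnetic force provides the centripetal force: |q|vB = mv²/r.
r = mv/(|q|B) = (5.48×10⁻²⁶)(6.2×10⁴)/((1.602×10⁻¹⁹)(2.1×10⁻³)) ≈ 10 m.

r ≈ 10 m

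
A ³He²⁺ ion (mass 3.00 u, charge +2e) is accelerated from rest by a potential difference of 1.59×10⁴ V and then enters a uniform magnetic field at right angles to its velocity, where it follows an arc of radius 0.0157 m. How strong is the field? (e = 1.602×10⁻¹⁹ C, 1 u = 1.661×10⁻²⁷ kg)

B ≈ 1.42 T

v = √(2|q|V/m) = √(2·3.204×10⁻¹⁹·1.59×10⁴/4.983×10⁻²⁷) ≈ 1.430×10⁶ m/s.
B = mv/(|q|r) = (4.983×10⁻²⁷)(1.430×10⁶)/((3.204×10⁻¹⁹)(0.0157)) ≈ 1.42 T.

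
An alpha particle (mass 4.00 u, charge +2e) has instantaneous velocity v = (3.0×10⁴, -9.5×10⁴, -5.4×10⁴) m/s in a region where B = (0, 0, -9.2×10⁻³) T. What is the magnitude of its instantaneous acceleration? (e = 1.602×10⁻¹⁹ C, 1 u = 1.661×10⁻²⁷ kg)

|a| ≈ 4.42×10¹⁰ m/s²

v×B = (874, 276, 0) N/C.
F = q v×B = (3.204×10⁻¹⁹ C)·(874, 276, 0) = (2.80×10⁻¹⁶, 8.84×10⁻¹⁷, 0) N.
|a| = |F|/m = 2.937×10⁻¹⁶/6.644×10⁻²⁷ ≈ 4.42×10¹⁰ m/s².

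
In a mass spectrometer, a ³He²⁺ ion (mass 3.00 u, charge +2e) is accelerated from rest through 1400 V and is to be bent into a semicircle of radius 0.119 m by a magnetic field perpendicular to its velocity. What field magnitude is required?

B ≈ 0.0555 T

v = √(2|q|V/m) = √(2·3.204×10⁻¹⁹·1400/4.983×10⁻²⁷) ≈ 4.243×10⁵ m/s.
B = mv/(|q|r) = (4.983×10⁻²⁷)(4.243×10⁵)/((3.204×10⁻¹⁹)(0.119)) ≈ 0.0555 T.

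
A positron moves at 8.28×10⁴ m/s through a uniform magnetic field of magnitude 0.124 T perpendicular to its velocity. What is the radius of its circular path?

The magnetic force provides the centripetal force: |q|vB = mv²/r.
r = mv/(|q|B) = (9.109×10⁻³¹)(8.28×10⁴)/((1.602×10⁻¹⁹)(0.124)) ≈ 3.80×10⁻⁶ m.

r ≈ 3.80×10⁻⁶ m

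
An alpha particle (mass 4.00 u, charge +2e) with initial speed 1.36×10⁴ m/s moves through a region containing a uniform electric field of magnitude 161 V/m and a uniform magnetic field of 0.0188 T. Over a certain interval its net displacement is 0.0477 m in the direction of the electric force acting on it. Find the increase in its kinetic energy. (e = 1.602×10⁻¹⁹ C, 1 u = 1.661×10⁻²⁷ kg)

The magnetic force is always ⟂ v and does no work; only the electric force changes KE.
ΔKE = F_E · d = |q|E d = (3.204×10⁻¹⁹)(161)(0.0477) ≈ 2.46×10⁻¹⁸ J.

ΔKE ≈ 2.46×10⁻¹⁸ J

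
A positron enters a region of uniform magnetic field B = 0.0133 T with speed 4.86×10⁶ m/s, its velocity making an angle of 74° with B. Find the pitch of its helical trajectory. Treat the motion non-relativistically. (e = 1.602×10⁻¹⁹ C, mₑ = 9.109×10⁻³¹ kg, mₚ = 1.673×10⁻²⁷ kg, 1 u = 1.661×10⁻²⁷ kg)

v∥ = v cosθ = 4.86×10⁶·cos74° ≈ 1.340×10⁶ m/s.
T = 2πm/(|q|B) = 2π(9.109×10⁻³¹)/((1.602×10⁻¹⁹)(0.0133)) ≈ 2.686×10⁻⁹ s.
pitch = v∥ T = (1.340×10⁶)(2.686×10⁻⁹) ≈ 3.60×10⁻³ m.

p ≈ 3.60×10⁻³ m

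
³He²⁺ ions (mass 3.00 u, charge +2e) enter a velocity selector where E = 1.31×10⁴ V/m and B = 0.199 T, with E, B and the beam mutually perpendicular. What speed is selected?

Straight-line motion ⇒ electric and magnetic forces cancel, so E = vB.
v = E/B = 1.31×10⁴/0.199 = 6.58×10⁴ m/s.

v = 6.58×10⁴ m/s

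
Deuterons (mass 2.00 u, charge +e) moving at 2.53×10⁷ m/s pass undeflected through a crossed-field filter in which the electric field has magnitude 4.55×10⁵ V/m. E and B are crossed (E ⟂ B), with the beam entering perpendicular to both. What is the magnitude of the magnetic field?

B = 0.0180 T

Balance of forces in the selector: qE = qvB ⇒ B = E/v.
B = 4.55×10⁵/2.53×10⁷ = 0.0180 T.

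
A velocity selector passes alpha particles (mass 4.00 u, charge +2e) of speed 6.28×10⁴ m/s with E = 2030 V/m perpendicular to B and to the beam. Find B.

Balance of forces in the selector: qE = qvB ⇒ B = E/v.
B = 2030/6.28×10⁴ = 0.0323 T.

B = 0.0323 T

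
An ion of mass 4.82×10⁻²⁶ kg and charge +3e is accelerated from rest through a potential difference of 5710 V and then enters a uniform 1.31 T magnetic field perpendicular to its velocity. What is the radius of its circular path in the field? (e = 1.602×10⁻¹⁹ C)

Acceleration: |q|V = ½mv² ⇒ v = √(2|q|V/m) = √(2·4.806×10⁻¹⁹·5710/4.82×10⁻²⁶) ≈ 3.374×10⁵ m/s.
In the field: r = mv/(|q|B) = (4.82×10⁻²⁶)(3.374×10⁵)/((4.806×10⁻¹⁹)(1.31)) ≈ 0.0258 m.

r ≈ 0.0258 m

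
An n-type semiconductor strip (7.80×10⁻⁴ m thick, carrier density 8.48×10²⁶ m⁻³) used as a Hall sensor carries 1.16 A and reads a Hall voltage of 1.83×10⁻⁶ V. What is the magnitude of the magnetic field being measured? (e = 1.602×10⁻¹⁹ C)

B ≈ 0.167 T

From V_H = IB/(n e t), B = V_H n e t / I.
B = (1.83×10⁻⁶)(8.48×10²⁶)(1.602×10⁻¹⁹)(7.80×10⁻⁴)/1.16 ≈ 0.167 T.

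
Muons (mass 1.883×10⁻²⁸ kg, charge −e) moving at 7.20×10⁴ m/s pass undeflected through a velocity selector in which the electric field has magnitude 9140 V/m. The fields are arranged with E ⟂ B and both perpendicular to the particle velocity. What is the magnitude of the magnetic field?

B = 0.127 T

Balance of forces in the selector: qE = qvB ⇒ B = E/v.
B = 9140/7.20×10⁴ = 0.127 T.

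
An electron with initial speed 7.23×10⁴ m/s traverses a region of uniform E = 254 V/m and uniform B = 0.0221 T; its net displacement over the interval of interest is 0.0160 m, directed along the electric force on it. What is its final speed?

v_f ≈ 1.20×10⁶ m/s

B does no work; ΔKE = |q|E d.
½mv_f² = ½mv₀² + |q|Ed = ½(9.109×10⁻³¹)(7.23×10⁴)² + (1.602×10⁻¹⁹)(254)(0.0160) ≈ 2.381×10⁻²¹ J + 6.511×10⁻¹⁹ J ≈ 6.534×10⁻¹⁹ J.
v_f = √(2·6.534×10⁻¹⁹/9.109×10⁻³¹) ≈ 1.20×10⁶ m/s.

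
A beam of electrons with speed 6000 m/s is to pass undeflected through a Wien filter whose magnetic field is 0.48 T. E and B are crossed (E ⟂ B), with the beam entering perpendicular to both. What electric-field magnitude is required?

For straight-line motion qE = qvB, so E = vB.
E = 6000 × 0.48 = 2900 V/m.

E = 2900 V/m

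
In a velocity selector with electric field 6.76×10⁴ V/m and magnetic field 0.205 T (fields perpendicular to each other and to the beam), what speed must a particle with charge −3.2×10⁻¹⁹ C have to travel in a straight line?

Zero net Lorentz force requires |qE| = |q v×B|, i.e. E = vB.
v = E/B = 6.76×10⁴/0.205 = 3.30×10⁵ m/s.
The result is independent of the particle's charge and mass.

v = 3.30×10⁵ m/s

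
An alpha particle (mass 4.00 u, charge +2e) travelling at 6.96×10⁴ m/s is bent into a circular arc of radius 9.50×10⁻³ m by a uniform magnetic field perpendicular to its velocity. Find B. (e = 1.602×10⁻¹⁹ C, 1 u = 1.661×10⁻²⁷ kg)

From |q|vB = mv²/r, B = mv/(|q|r).
B = (6.644×10⁻²⁷)(6.96×10⁴)/((3.204×10⁻¹⁹)(9.50×10⁻³)) ≈ 0.152 T.

B ≈ 0.152 T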